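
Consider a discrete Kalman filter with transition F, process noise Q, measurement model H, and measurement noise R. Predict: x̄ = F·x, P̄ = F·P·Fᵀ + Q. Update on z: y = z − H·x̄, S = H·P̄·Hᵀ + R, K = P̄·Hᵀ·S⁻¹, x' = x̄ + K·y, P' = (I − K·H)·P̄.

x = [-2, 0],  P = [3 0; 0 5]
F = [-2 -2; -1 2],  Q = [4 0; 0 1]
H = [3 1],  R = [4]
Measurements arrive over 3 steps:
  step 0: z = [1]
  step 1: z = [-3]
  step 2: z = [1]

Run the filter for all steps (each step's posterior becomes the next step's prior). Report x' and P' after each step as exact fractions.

step 0: x' = [-75/134, 385/134], P' = [203/67 -515/67; -515/67 1527/67]
step 1: x' = [-8803/4143, 13367/4143], P' = [36436/4143 -100244/4143; -100244/4143 289576/4143]
step 2: x' = [-215168/74983, 9382371/974779], P' = [1026108/74983 -2871844/74983; -2871844/74983 107782024/974779]

step 0: x̄ = F·x = [4, 2]
step 0: P̄ = F·P·Fᵀ + Q = [36 -14; -14 24]
step 0: y = z − H·x̄ = [-13]
step 0: S = H·P̄·Hᵀ + R = [268]
step 0: K = P̄·Hᵀ·S⁻¹ = [47/134; -9/134]
step 0: x' = x̄ + K·y = [-75/134, 385/134]
step 0: P' = (I − K·H)·P̄ = [203/67 -515/67; -515/67 1527/67]
step 1: x̄ = F·x = [-310/67, 845/134]
step 1: P̄ = F·P·Fᵀ + Q = [3068/67 -4672/67; -4672/67 8438/67]
step 1: y = z − H·x̄ = [613/134]
step 1: S = H·P̄·Hᵀ + R = [8286/67]
step 1: K = P̄·Hᵀ·S⁻¹ = [2266/4143; -2789/4143]
step 1: x' = x̄ + K·y = [-8803/4143, 13367/4143]
step 1: P' = (I − K·H)·P̄ = [36436/4143 -100244/4143; -100244/4143 289576/4143]
step 2: x̄ = F·x = [-9128/4143, 35537/4143]
step 2: P̄ = F·P·Fᵀ + Q = [518668/4143 -884944/4143; -884944/4143 1599859/4143]
step 2: y = z − H·x̄ = [-4010/4143]
step 2: S = H·P̄·Hᵀ + R = [974779/4143]
step 2: K = P̄·Hᵀ·S⁻¹ = [51620/74983; -1054973/974779]
step 2: x' = x̄ + K·y = [-215168/74983, 9382371/974779]
step 2: P' = (I − K·H)·P̄ = [1026108/74983 -2871844/74983; -2871844/74983 107782024/974779]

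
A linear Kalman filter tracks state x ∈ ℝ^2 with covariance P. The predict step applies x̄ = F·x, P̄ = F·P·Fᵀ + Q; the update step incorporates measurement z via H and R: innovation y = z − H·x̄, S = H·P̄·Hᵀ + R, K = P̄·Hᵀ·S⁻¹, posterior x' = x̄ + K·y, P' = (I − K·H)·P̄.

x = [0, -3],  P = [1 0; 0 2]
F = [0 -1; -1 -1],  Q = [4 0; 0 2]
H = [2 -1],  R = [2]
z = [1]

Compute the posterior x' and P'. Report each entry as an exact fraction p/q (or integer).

x̄ = F·x = [3, 3]
P̄ = F·P·Fᵀ + Q = [6 2; 2 5]
y = z − H·x̄ = [-2]
S = H·P̄·Hᵀ + R = [23]
K = P̄·Hᵀ·S⁻¹ = [10/23; -1/23]
x' = x̄ + K·y = [49/23, 71/23]
P' = (I − K·H)·P̄ = [38/23 56/23; 56/23 114/23]

x' = [49/23, 71/23]
P' = [38/23 56/23; 56/23 114/23]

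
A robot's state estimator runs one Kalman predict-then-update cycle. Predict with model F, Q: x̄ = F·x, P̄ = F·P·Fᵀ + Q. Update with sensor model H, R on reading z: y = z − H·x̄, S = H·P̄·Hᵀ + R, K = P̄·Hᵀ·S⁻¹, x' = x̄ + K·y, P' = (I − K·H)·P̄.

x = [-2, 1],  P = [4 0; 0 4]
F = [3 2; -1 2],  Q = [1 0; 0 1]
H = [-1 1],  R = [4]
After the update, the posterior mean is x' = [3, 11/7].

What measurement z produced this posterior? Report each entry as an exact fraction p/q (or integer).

z = [-2]

x̄ = F·x = [-4, 4]
P̄ = F·P·Fᵀ + Q = [53 4; 4 21]
S = H·P̄·Hᵀ + R = [70]
K = P̄·Hᵀ·S⁻¹ = [-7/10; 17/70]
x' − x̄ = [7, -17/7] = K·y
y = (KᵀK)⁻¹·Kᵀ·(x' − x̄) = [-10]
z = y + H·x̄ = [-10] + [8] = [-2]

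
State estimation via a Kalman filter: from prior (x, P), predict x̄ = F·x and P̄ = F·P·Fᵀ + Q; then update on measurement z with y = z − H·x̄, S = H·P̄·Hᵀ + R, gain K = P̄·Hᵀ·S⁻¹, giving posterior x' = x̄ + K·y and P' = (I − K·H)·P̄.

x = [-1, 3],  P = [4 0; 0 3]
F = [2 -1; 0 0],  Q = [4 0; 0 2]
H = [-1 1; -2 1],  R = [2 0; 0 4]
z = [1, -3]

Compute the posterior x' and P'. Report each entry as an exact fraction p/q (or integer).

x̄ = F·x = [-5, 0]
P̄ = F·P·Fᵀ + Q = [23 0; 0 2]
y = z − H·x̄ = [-4, -13]
S = H·P̄·Hᵀ + R = [27 48; 48 98]
K = P̄·Hᵀ·S⁻¹ = [-23/171 -23/57; 50/171 -7/57]
x' = x̄ + K·y = [134/171, 73/171]
P' = (I − K·H)·P̄ = [230/171 184/171; 184/171 284/171]

x' = [134/171, 73/171]
P' = [230/171 184/171; 184/171 284/171]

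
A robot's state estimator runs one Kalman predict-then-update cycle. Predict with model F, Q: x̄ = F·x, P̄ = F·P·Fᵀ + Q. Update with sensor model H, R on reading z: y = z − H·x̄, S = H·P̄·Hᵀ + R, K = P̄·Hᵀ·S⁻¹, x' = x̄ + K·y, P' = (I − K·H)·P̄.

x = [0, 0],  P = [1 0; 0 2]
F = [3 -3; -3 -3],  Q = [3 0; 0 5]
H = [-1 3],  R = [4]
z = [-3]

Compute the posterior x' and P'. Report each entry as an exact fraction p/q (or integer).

x' = [9/268, -261/268]
P' = [8031/268 2673/268; 2673/268 1007/268]

x̄ = F·x = [0, 0]
P̄ = F·P·Fᵀ + Q = [30 9; 9 32]
y = z − H·x̄ = [-3]
S = H·P̄·Hᵀ + R = [268]
K = P̄·Hᵀ·S⁻¹ = [-3/268; 87/268]
x' = x̄ + K·y = [9/268, -261/268]
P' = (I − K·H)·P̄ = [8031/268 2673/268; 2673/268 1007/268]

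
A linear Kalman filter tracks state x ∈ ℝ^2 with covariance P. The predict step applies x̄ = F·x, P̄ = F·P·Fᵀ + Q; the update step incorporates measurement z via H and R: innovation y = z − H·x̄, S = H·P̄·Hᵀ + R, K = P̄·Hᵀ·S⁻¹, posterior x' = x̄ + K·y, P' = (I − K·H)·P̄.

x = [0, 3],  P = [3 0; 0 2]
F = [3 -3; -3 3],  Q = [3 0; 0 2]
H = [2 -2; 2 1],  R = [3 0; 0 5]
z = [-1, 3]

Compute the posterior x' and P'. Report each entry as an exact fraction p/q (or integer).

x̄ = F·x = [-9, 9]
P̄ = F·P·Fᵀ + Q = [48 -45; -45 47]
y = z − H·x̄ = [35, 12]
S = H·P̄·Hᵀ + R = [743 188; 188 64]
K = P̄·Hᵀ·S⁻¹ = [579/3052 2925/12208; -923/3052 2643/12208]
x' = x̄ + K·y = [393/763, 773/763]
P' = (I − K·H)·P̄ = [6033/12208 2559/12208; 2559/12208 8097/12208]

x' = [393/763, 773/763]
P' = [6033/12208 2559/12208; 2559/12208 8097/12208]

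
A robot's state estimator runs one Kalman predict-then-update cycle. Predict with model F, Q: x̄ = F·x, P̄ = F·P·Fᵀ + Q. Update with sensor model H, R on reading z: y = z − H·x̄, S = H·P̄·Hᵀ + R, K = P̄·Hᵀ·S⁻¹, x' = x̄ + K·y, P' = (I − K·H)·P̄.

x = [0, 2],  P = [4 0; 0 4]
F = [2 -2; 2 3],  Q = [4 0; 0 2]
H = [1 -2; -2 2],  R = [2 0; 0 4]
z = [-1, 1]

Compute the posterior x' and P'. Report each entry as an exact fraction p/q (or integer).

x' = [-188/1189, 505/1189]
P' = [5676/1189 3752/1189; 3752/1189 2874/1189]

x̄ = F·x = [-4, 6]
P̄ = F·P·Fᵀ + Q = [36 -8; -8 54]
y = z − H·x̄ = [15, -19]
S = H·P̄·Hᵀ + R = [286 -336; -336 428]
K = P̄·Hᵀ·S⁻¹ = [-914/1189 -962/1189; -998/1189 -439/1189]
x' = x̄ + K·y = [-188/1189, 505/1189]
P' = (I − K·H)·P̄ = [5676/1189 3752/1189; 3752/1189 2874/1189]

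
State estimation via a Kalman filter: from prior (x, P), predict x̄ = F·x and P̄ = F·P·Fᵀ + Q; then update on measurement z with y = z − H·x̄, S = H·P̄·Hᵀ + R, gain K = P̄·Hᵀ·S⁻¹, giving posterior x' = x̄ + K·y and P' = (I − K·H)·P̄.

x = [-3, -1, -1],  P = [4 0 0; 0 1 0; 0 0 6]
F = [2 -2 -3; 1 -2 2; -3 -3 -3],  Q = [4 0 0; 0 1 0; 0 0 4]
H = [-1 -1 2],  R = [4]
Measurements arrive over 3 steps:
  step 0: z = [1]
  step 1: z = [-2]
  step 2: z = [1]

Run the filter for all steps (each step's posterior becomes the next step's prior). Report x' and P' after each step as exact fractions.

step 0: x̄ = F·x = [-1, -3, 15]
step 0: P̄ = F·P·Fᵀ + Q = [78 -24 36; -24 33 -42; 36 -42 103]
step 0: y = z − H·x̄ = [-33]
step 0: S = H·P̄·Hᵀ + R = [503]
step 0: K = P̄·Hᵀ·S⁻¹ = [18/503; -93/503; 212/503]
step 0: x' = x̄ + K·y = [-1097/503, 1560/503, 549/503]
step 0: P' = (I − K·H)·P̄ = [38910/503 -10398/503 14292/503; -10398/503 7950/503 -1410/503; 14292/503 -1410/503 6865/503]
step 1: x̄ = F·x = [-6961/503, -3119/503, -3036/503]
step 1: P̄ = F·P·Fᵀ + Q = [145997/503 142290/503 -102249/503; 142290/503 208713/503 -270042/503; -102249/503 -270042/503 530249/503]
step 1: y = z − H·x̄ = [-5014/503]
step 1: S = H·P̄·Hᵀ + R = [4251462/503]
step 1: K = P̄·Hᵀ·S⁻¹ = [-492785/4251462; -297029/1417154; 1432789/4251462]
step 1: x' = x̄ + K·y = [-26961832/2125731, -2913320/708577, -19971613/2125731]
step 1: P' = (I − K·H)·P̄ = [751219963/4251462 109891465/1417154 539461609/4251462; 109891465/1417154 61828593/1417154 85265971/1417154; 539461609/4251462 85265971/1417154 400495339/4251462]
step 2: x̄ = F·x = [23471095/2125731, -16475046/708577, 55673405/708577]
step 2: P̄ = F·P·Fᵀ + Q = [1326927355/4251462 -361859309/1417154 1888468823/1417154; -361859309/1417154 630720483/1417154 -2469949515/1417154; 1888468823/1417154 -2469949515/1417154 10766875361/1417154]
step 2: y = z − H·x̄ = [-357868742/2125731]
step 2: S = H·P̄·Hᵀ + R = [68622605717/2125731]
step 2: K = P̄·Hᵀ·S⁻¹ = [5544731755/68622605717; -7813140306/68622605717; 33172847121/68622605717]
step 2: x' = x̄ + K·y = [-175769408245/68622605717, -280187410874/68622605717, -192951369217/68622605717]
step 2: P' = (I − K·H)·P̄ = [13910091270935/137245211434 5714903843571/137245211434 9834676484273/137245211434; 5714903843571/137245211434 3648027989031/137245211434 4650213355077/137245211434; 9834676484273/137245211434 4650213355077/137245211434 7375136308159/137245211434]

step 0: x' = [-1097/503, 1560/503, 549/503], P' = [38910/503 -10398/503 14292/503; -10398/503 7950/503 -1410/503; 14292/503 -1410/503 6865/503]
step 1: x' = [-26961832/2125731, -2913320/708577, -19971613/2125731], P' = [751219963/4251462 109891465/1417154 539461609/4251462; 109891465/1417154 61828593/1417154 85265971/1417154; 539461609/4251462 85265971/1417154 400495339/4251462]
step 2: x' = [-175769408245/68622605717, -280187410874/68622605717, -192951369217/68622605717], P' = [13910091270935/137245211434 5714903843571/137245211434 9834676484273/137245211434; 5714903843571/137245211434 3648027989031/137245211434 4650213355077/137245211434; 9834676484273/137245211434 4650213355077/137245211434 7375136308159/137245211434]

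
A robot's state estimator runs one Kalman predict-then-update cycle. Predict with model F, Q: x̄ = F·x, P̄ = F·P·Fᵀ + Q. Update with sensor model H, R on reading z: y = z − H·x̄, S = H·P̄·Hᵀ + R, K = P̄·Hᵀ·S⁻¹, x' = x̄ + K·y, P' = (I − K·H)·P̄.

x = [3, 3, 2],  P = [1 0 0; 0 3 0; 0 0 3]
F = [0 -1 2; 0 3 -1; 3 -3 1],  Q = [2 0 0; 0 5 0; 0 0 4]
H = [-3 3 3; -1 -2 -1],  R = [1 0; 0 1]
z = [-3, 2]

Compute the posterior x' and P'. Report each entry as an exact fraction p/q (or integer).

x' = [12721/12147, -33346/12147, 33980/12147]
P' = [59732/12147 -114710/12147 173533/12147; -114710/12147 233045/12147 -347260/12147; 173533/12147 -347260/12147 520733/12147]

x̄ = F·x = [1, 7, 2]
P̄ = F·P·Fᵀ + Q = [17 -15 15; -15 35 -30; 15 -30 43]
y = z − H·x̄ = [-27, 19]
S = H·P̄·Hᵀ + R = [316 -63; -63 51]
K = P̄·Hᵀ·S⁻¹ = [-909/4049 -3845/12147; 495/4049 -4120/12147; -60/4049 254/12147]
x' = x̄ + K·y = [12721/12147, -33346/12147, 33980/12147]
P' = (I − K·H)·P̄ = [59732/12147 -114710/12147 173533/12147; -114710/12147 233045/12147 -347260/12147; 173533/12147 -347260/12147 520733/12147]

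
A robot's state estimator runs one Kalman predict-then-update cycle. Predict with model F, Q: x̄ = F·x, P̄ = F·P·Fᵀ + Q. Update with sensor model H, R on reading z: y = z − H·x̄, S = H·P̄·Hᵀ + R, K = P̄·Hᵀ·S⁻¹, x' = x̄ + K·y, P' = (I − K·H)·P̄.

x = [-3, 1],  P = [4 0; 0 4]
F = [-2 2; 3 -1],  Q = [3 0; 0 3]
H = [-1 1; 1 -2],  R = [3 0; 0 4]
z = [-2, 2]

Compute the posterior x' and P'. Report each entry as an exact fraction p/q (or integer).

x' = [816/1033, -923/1033]
P' = [4058/1033 2213/1033; 2213/1033 3883/2066]

x̄ = F·x = [8, -10]
P̄ = F·P·Fᵀ + Q = [35 -32; -32 43]
y = z − H·x̄ = [16, -26]
S = H·P̄·Hᵀ + R = [145 -217; -217 339]
K = P̄·Hᵀ·S⁻¹ = [-615/1033 -92/1033; -181/2066 -835/2066]
x' = x̄ + K·y = [816/1033, -923/1033]
P' = (I − K·H)·P̄ = [4058/1033 2213/1033; 2213/1033 3883/2066]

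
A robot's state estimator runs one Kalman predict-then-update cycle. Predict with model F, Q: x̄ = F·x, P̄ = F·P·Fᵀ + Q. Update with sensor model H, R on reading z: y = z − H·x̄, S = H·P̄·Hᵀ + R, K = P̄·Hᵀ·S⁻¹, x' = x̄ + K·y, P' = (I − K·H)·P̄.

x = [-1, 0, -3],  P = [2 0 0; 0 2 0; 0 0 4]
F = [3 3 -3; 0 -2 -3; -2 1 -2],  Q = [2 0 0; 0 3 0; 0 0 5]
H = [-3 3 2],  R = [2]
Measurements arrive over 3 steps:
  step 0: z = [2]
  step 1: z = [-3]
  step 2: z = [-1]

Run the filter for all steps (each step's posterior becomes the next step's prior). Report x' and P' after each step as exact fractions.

step 0: x' = [2488/269, 4756/807, 4892/807], P' = [15574/269 10598/269 7426/269; 10598/269 26048/807 8728/807; 7426/269 8728/807 20393/807]
step 1: x' = [-66324010/8883161, -136838843/26649483, -44450004/8883161], P' = [1974501139/8883161 1021170751/8883161 1428581940/8883161; 1021170751/8883161 1626658871/26649483 719438334/8883161; 1428581940/8883161 719438334/8883161 1064518793/8883161]
step 2: x' = [-9783428173479/3034509311099, -2592842888214/3034509311099, -12298206992567/3034509311099], P' = [214744901501083/3034509311099 111758836391655/3034509311099 154157839801020/3034509311099; 111758836391655/3034509311099 62974428478901/3034509311099 73605703732324/3034509311099; 154157839801020/3034509311099 73605703732324/3034509311099 121219907519638/3034509311099]

step 0: x̄ = F·x = [6, 9, 8]
step 0: P̄ = F·P·Fᵀ + Q = [74 24 18; 24 47 20; 18 20 31]
step 0: y = z − H·x̄ = [-23]
step 0: S = H·P̄·Hᵀ + R = [807]
step 0: K = P̄·Hᵀ·S⁻¹ = [-38/269; 109/807; 68/807]
step 0: x' = x̄ + K·y = [2488/269, 4756/807, 4892/807]
step 0: P' = (I − K·H)·P̄ = [15574/269 10598/269 7426/269; 10598/269 26048/807 8728/807; 7426/269 8728/807 20393/807]
step 1: x̄ = F·x = [7328/269, -24188/807, -6652/269]
step 1: P̄ = F·P·Fᵀ + Q = [284755/269 -130067/269 -84588/269; -130067/269 394886/807 113278/269; -84588/269 113278/269 104893/269]
step 1: y = z − H·x̄ = [58669/269]
step 1: S = H·P̄·Hᵀ + R = [8883161/269]
step 1: K = P̄·Hᵀ·S⁻¹ = [-1413642/8883161; 1011643/8883161; 803384/8883161]
step 1: x' = x̄ + K·y = [-66324010/8883161, -136838843/26649483, -44450004/8883161]
step 1: P' = (I − K·H)·P̄ = [1974501139/8883161 1021170751/8883161 1428581940/8883161; 1021170751/8883161 1626658871/26649483 719438334/8883161; 1428581940/8883161 719438334/8883161 1064518793/8883161]
step 2: x̄ = F·x = [-202460861/8883161, 673727722/26649483, 527805241/26649483]
step 2: P̄ = F·P·Fᵀ + Q = [11965630909/8883161 -14815225573/8883161 -13371692464/8883161; -14815225573/8883161 61228371368/26649483 56034859466/26649483; -13371692464/8883161 56034859466/26649483 51626803010/26649483]
step 2: y = z − H·x̄ = [-703655840/3807069]
step 2: S = H·P̄·Hᵀ + R = [61928761451/543867]
step 2: K = P̄·Hᵀ·S⁻¹ = [-45893980446/433501330157; 61298837599/433501330157; 55957630942/433501330157]
step 2: x' = x̄ + K·y = [-9783428173479/3034509311099, -2592842888214/3034509311099, -12298206992567/3034509311099]
step 2: P' = (I − K·H)·P̄ = [214744901501083/3034509311099 111758836391655/3034509311099 154157839801020/3034509311099; 111758836391655/3034509311099 62974428478901/3034509311099 73605703732324/3034509311099; 154157839801020/3034509311099 73605703732324/3034509311099 121219907519638/3034509311099]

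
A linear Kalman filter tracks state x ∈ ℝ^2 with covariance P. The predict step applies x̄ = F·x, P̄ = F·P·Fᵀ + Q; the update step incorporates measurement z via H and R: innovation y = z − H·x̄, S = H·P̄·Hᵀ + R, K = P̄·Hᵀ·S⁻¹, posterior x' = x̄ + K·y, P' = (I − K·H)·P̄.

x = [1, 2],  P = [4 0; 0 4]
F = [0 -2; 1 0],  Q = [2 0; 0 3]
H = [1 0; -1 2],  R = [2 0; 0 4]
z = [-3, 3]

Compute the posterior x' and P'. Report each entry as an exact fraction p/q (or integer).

x̄ = F·x = [-4, 1]
P̄ = F·P·Fᵀ + Q = [18 0; 0 7]
y = z − H·x̄ = [1, -3]
S = H·P̄·Hᵀ + R = [20 -18; -18 50]
K = P̄·Hᵀ·S⁻¹ = [144/169 -9/169; 63/169 70/169]
x' = x̄ + K·y = [-505/169, 22/169]
P' = (I − K·H)·P̄ = [288/169 126/169; 126/169 203/169]

x' = [-505/169, 22/169]
P' = [288/169 126/169; 126/169 203/169]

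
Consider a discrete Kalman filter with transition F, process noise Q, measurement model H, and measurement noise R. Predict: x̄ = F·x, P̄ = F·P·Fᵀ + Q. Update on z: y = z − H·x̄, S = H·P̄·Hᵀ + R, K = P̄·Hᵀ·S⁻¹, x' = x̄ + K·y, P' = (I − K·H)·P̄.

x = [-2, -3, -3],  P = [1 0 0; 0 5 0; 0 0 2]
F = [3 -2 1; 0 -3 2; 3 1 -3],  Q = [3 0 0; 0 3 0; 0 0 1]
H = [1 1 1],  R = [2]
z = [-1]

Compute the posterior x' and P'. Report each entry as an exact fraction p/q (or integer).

x̄ = F·x = [-3, 3, 0]
P̄ = F·P·Fᵀ + Q = [34 34 -7; 34 56 -27; -7 -27 33]
y = z − H·x̄ = [-1]
S = H·P̄·Hᵀ + R = [125]
K = P̄·Hᵀ·S⁻¹ = [61/125; 63/125; -1/125]
x' = x̄ + K·y = [-436/125, 312/125, 1/125]
P' = (I − K·H)·P̄ = [529/125 407/125 -814/125; 407/125 3031/125 -3312/125; -814/125 -3312/125 4124/125]

x' = [-436/125, 312/125, 1/125]
P' = [529/125 407/125 -814/125; 407/125 3031/125 -3312/125; -814/125 -3312/125 4124/125]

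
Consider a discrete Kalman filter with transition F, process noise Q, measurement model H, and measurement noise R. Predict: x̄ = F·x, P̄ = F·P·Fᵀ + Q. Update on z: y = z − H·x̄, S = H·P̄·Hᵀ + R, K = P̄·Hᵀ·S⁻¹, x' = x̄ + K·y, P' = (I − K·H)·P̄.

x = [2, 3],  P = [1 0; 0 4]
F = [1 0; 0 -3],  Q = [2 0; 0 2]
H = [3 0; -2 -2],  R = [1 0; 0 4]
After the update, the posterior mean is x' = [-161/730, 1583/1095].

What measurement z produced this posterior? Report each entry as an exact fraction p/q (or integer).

x̄ = F·x = [2, -9]
P̄ = F·P·Fᵀ + Q = [3 0; 0 38]
S = H·P̄·Hᵀ + R = [28 -18; -18 168]
K = P̄·Hᵀ·S⁻¹ = [117/365 -1/730; -114/365 -532/1095]
x' − x̄ = [-1621/730, 11438/1095] = K·y
y = (KᵀK)⁻¹·Kᵀ·(x' − x̄) = [-7, -17]
z = y + H·x̄ = [-7, -17] + [6, 14] = [-1, -3]

z = [-1, -3]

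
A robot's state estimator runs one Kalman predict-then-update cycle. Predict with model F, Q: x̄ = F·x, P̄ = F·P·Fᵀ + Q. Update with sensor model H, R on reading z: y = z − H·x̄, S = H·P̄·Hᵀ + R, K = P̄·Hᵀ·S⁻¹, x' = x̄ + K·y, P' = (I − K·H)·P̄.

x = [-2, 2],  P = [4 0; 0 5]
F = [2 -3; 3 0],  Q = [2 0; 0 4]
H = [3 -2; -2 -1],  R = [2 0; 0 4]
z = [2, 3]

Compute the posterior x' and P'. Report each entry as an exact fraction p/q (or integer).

x' = [-15413/24449, -47184/24449]
P' = [8874/24449 9768/24449; 9768/24449 21464/24449]

x̄ = F·x = [-10, -6]
P̄ = F·P·Fᵀ + Q = [63 24; 24 40]
y = z − H·x̄ = [20, -23]
S = H·P̄·Hᵀ + R = [441 -274; -274 392]
K = P̄·Hᵀ·S⁻¹ = [3543/24449 -6879/24449; -6812/24449 -10250/24449]
x' = x̄ + K·y = [-15413/24449, -47184/24449]
P' = (I − K·H)·P̄ = [8874/24449 9768/24449; 9768/24449 21464/24449]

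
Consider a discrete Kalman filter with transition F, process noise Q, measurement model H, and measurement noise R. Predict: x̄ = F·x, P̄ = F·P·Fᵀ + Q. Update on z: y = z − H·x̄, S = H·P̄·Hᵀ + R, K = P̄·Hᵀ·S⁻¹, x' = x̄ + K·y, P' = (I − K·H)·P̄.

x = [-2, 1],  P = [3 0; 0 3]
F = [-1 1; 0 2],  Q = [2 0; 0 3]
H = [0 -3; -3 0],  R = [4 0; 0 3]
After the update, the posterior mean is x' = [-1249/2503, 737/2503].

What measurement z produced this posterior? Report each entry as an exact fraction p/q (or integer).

z = [-1, 2]

x̄ = F·x = [3, 2]
P̄ = F·P·Fᵀ + Q = [8 6; 6 15]
S = H·P̄·Hᵀ + R = [139 54; 54 75]
K = P̄·Hᵀ·S⁻¹ = [-18/2503 -788/2503; -801/2503 -24/2503]
x' − x̄ = [-8758/2503, -4269/2503] = K·y
y = (KᵀK)⁻¹·Kᵀ·(x' − x̄) = [5, 11]
z = y + H·x̄ = [5, 11] + [-6, -9] = [-1, 2]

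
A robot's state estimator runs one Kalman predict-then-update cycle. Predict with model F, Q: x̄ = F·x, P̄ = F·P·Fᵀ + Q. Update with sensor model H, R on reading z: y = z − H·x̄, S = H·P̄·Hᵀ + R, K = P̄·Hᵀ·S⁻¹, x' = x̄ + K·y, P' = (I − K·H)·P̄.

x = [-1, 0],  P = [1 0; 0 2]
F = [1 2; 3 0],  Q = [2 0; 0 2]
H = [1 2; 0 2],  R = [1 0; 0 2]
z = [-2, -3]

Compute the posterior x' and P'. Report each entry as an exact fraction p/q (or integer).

x' = [114/157, -224/157]
P' = [683/314 -221/314; -221/314 123/314]

x̄ = F·x = [-1, -3]
P̄ = F·P·Fᵀ + Q = [11 3; 3 11]
y = z − H·x̄ = [5, 3]
S = H·P̄·Hᵀ + R = [68 50; 50 46]
K = P̄·Hᵀ·S⁻¹ = [241/314 -221/314; 25/314 123/314]
x' = x̄ + K·y = [114/157, -224/157]
P' = (I − K·H)·P̄ = [683/314 -221/314; -221/314 123/314]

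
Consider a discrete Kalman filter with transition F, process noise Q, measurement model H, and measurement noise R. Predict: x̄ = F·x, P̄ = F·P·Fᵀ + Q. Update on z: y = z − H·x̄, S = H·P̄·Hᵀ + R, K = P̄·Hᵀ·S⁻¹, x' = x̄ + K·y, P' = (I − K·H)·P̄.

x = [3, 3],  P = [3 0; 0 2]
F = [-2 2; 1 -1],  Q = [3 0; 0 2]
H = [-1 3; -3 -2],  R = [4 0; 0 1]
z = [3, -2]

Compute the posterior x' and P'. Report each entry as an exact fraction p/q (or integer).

x̄ = F·x = [0, 0]
P̄ = F·P·Fᵀ + Q = [23 -10; -10 7]
y = z − H·x̄ = [3, -2]
S = H·P̄·Hᵀ + R = [150 97; 97 116]
K = P̄·Hᵀ·S⁻¹ = [-1395/7991 -2209/7991; 2044/7991 -607/7991]
x' = x̄ + K·y = [233/7991, 7346/7991]
P' = (I − K·H)·P̄ = [1617/7991 -1321/7991; -1321/7991 2285/7991]

x' = [233/7991, 7346/7991]
P' = [1617/7991 -1321/7991; -1321/7991 2285/7991]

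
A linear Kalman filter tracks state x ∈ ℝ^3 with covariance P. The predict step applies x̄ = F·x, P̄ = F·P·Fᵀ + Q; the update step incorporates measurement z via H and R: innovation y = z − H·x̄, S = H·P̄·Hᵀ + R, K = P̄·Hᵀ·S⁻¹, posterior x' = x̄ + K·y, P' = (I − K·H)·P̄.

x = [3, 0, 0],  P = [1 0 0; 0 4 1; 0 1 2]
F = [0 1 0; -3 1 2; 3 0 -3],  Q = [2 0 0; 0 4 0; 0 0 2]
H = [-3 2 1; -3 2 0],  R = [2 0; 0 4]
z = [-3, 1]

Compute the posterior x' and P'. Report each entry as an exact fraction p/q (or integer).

x̄ = F·x = [0, -9, 9]
P̄ = F·P·Fᵀ + Q = [6 6 -3; 6 29 -24; -3 -24 29]
y = z − H·x̄ = [6, 19]
S = H·P̄·Hᵀ + R = [51 59; 59 102]
K = P̄·Hᵀ·S⁻¹ = [-564/1721 225/1721; -728/1721 1096/1721; 1281/1721 -1399/1721]
x' = x̄ + K·y = [891/1721, 967/1721, -3406/1721]
P' = (I − K·H)·P̄ = [6600/1721 10350/1721 -2028/1721; 10350/1721 17717/1721 -5840/1721; -2028/1721 -5840/1721 8158/1721]

x' = [891/1721, 967/1721, -3406/1721]
P' = [6600/1721 10350/1721 -2028/1721; 10350/1721 17717/1721 -5840/1721; -2028/1721 -5840/1721 8158/1721]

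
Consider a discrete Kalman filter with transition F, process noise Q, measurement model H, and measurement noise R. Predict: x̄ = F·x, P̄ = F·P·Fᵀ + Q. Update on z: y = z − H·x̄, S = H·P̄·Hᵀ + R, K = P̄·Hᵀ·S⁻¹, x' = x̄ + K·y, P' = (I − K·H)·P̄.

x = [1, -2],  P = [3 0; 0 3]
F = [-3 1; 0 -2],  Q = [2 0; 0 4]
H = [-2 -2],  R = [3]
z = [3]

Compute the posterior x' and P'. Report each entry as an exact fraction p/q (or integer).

x̄ = F·x = [-5, 4]
P̄ = F·P·Fᵀ + Q = [32 -6; -6 16]
y = z − H·x̄ = [1]
S = H·P̄·Hᵀ + R = [147]
K = P̄·Hᵀ·S⁻¹ = [-52/147; -20/147]
x' = x̄ + K·y = [-787/147, 568/147]
P' = (I − K·H)·P̄ = [2000/147 -1922/147; -1922/147 1952/147]

x' = [-787/147, 568/147]
P' = [2000/147 -1922/147; -1922/147 1952/147]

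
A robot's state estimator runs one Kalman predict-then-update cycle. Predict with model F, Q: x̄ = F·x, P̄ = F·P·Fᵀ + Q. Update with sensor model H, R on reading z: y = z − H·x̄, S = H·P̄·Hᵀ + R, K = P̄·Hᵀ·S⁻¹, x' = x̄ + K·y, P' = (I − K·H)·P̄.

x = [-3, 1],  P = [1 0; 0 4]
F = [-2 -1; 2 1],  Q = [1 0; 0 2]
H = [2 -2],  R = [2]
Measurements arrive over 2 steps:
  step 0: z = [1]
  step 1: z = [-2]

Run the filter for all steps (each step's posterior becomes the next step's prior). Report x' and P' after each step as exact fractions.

step 0: x' = [32/71, -13/71], P' = [61/71 44/71; 44/71 62/71]
step 1: x' = [-741/1451, 2161/4353], P' = [1243/1451 898/1451; 898/1451 3800/4353]

step 0: x̄ = F·x = [5, -5]
step 0: P̄ = F·P·Fᵀ + Q = [9 -8; -8 10]
step 0: y = z − H·x̄ = [-19]
step 0: S = H·P̄·Hᵀ + R = [142]
step 0: K = P̄·Hᵀ·S⁻¹ = [17/71; -18/71]
step 0: x' = x̄ + K·y = [32/71, -13/71]
step 0: P' = (I − K·H)·P̄ = [61/71 44/71; 44/71 62/71]
step 1: x̄ = F·x = [-51/71, 51/71]
step 1: P̄ = F·P·Fᵀ + Q = [553/71 -482/71; -482/71 624/71]
step 1: y = z − H·x̄ = [62/71]
step 1: S = H·P̄·Hᵀ + R = [8706/71]
step 1: K = P̄·Hᵀ·S⁻¹ = [345/1451; -1106/4353]
step 1: x' = x̄ + K·y = [-741/1451, 2161/4353]
step 1: P' = (I − K·H)·P̄ = [1243/1451 898/1451; 898/1451 3800/4353]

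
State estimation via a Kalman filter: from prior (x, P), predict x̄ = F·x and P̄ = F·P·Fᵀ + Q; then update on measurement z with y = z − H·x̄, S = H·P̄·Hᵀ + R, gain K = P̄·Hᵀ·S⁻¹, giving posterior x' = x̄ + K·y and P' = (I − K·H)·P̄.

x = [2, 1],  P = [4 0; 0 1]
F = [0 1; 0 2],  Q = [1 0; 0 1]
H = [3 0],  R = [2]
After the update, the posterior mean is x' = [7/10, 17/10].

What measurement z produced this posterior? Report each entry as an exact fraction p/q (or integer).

z = [2]

x̄ = F·x = [1, 2]
P̄ = F·P·Fᵀ + Q = [2 2; 2 5]
S = H·P̄·Hᵀ + R = [20]
K = P̄·Hᵀ·S⁻¹ = [3/10; 3/10]
x' − x̄ = [-3/10, -3/10] = K·y
y = (KᵀK)⁻¹·Kᵀ·(x' − x̄) = [-1]
z = y + H·x̄ = [-1] + [3] = [2]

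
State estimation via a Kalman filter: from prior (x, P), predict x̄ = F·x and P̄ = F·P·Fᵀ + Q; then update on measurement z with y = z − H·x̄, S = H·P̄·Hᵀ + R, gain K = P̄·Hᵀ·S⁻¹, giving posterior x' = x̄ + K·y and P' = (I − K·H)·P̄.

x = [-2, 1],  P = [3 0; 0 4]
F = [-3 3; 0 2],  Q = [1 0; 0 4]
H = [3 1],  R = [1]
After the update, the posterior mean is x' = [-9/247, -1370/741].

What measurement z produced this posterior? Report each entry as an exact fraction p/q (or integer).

x̄ = F·x = [9, 2]
P̄ = F·P·Fᵀ + Q = [64 24; 24 20]
S = H·P̄·Hᵀ + R = [741]
K = P̄·Hᵀ·S⁻¹ = [72/247; 92/741]
x' − x̄ = [-2232/247, -2852/741] = K·y
y = (KᵀK)⁻¹·Kᵀ·(x' − x̄) = [-31]
z = y + H·x̄ = [-31] + [29] = [-2]

z = [-2]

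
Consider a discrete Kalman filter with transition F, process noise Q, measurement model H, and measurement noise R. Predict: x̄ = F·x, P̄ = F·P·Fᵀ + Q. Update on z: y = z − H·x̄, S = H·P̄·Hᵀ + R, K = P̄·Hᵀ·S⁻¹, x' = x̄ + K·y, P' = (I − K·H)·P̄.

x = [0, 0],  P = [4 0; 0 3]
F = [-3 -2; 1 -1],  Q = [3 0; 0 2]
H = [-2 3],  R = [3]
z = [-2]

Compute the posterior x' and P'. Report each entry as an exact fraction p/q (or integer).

x' = [2/3, -13/60]
P' = [11 7; 7 191/40]

x̄ = F·x = [0, 0]
P̄ = F·P·Fᵀ + Q = [51 -6; -6 9]
y = z − H·x̄ = [-2]
S = H·P̄·Hᵀ + R = [360]
K = P̄·Hᵀ·S⁻¹ = [-1/3; 13/120]
x' = x̄ + K·y = [2/3, -13/60]
P' = (I − K·H)·P̄ = [11 7; 7 191/40]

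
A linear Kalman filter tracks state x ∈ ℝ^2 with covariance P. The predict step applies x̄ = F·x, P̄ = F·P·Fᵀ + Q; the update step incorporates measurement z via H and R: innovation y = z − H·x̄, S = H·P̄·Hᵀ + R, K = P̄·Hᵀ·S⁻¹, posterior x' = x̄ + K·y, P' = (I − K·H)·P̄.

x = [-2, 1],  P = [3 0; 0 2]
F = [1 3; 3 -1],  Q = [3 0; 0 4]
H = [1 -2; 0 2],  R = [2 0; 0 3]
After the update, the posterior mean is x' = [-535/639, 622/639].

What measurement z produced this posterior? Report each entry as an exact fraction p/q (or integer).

x̄ = F·x = [1, -7]
P̄ = F·P·Fᵀ + Q = [24 3; 3 33]
S = H·P̄·Hᵀ + R = [146 -126; -126 135]
K = P̄·Hᵀ·S⁻¹ = [59/71 524/639; -7/142 283/639]
x' − x̄ = [-1174/639, 5095/639] = K·y
y = (KᵀK)⁻¹·Kᵀ·(x' − x̄) = [-18, 16]
z = y + H·x̄ = [-18, 16] + [15, -14] = [-3, 2]

z = [-3, 2]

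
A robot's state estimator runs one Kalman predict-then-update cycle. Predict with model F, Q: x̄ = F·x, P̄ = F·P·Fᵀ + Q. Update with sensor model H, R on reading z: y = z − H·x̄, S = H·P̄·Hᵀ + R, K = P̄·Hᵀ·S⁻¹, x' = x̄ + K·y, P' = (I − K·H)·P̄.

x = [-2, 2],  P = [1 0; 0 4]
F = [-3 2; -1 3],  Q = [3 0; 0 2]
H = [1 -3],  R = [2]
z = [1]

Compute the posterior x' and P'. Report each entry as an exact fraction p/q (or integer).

x̄ = F·x = [10, 8]
P̄ = F·P·Fᵀ + Q = [28 27; 27 39]
y = z − H·x̄ = [15]
S = H·P̄·Hᵀ + R = [219]
K = P̄·Hᵀ·S⁻¹ = [-53/219; -30/73]
x' = x̄ + K·y = [465/73, 134/73]
P' = (I − K·H)·P̄ = [3323/219 381/73; 381/73 147/73]

x' = [465/73, 134/73]
P' = [3323/219 381/73; 381/73 147/73]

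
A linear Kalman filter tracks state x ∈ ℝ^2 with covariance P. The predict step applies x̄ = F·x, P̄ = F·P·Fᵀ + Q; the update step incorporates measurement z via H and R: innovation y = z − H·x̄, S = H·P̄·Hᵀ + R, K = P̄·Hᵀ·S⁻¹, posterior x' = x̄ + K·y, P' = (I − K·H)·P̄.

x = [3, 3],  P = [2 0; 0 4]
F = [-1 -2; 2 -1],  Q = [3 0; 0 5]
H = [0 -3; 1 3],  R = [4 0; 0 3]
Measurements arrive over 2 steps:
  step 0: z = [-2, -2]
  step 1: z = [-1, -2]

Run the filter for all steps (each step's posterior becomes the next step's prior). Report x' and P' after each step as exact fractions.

step 0: x' = [-8053/1444, 1081/1083], P' = [7245/1444 -337/361; -337/361 392/1083]
step 1: x' = [-4864486/12298499, -2798751/12298499], P' = [34348605/12298499 -6824268/12298499; -6824268/12298499 3678076/12298499]

step 0: x̄ = F·x = [-9, 3]
step 0: P̄ = F·P·Fᵀ + Q = [21 4; 4 17]
step 0: y = z − H·x̄ = [7, -2]
step 0: S = H·P̄·Hᵀ + R = [157 -165; -165 201]
step 0: K = P̄·Hᵀ·S⁻¹ = [1011/1444 1067/1444; -98/361 55/1083]
step 0: x' = x̄ + K·y = [-8053/1444, 1081/1083]
step 0: P' = (I − K·H)·P̄ = [7245/1444 -337/361; -337/361 392/1083]
step 1: x̄ = F·x = [15511/4332, -26321/2166]
step 1: P̄ = F·P·Fᵀ + Q = [24827/4332 -14101/2166; -14101/2166 31586/1083]
step 1: y = z − H·x̄ = [-27043/722, 133751/4332]
step 1: S = H·P̄·Hᵀ + R = [96202/361 -175415/722; -175415/722 1005707/4332]
step 1: K = P̄·Hᵀ·S⁻¹ = [5118201/12298499 4625267/12298499; -2758557/12298499 1403320/12298499]
step 1: x' = x̄ + K·y = [-4864486/12298499, -2798751/12298499]
step 1: P' = (I − K·H)·P̄ = [34348605/12298499 -6824268/12298499; -6824268/12298499 3678076/12298499]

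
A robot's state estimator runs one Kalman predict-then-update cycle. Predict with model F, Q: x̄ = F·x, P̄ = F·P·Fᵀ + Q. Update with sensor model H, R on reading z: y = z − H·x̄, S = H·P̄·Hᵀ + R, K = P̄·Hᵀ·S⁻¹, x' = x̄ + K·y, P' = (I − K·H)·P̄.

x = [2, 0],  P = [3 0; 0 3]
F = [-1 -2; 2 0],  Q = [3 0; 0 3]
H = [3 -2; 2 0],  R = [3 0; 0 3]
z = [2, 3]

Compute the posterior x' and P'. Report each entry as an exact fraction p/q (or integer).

x' = [74/49, 104/77]
P' = [30/49 6/7; 6/7 21/11]

x̄ = F·x = [-2, 4]
P̄ = F·P·Fᵀ + Q = [18 -6; -6 15]
y = z − H·x̄ = [16, 7]
S = H·P̄·Hᵀ + R = [297 132; 132 75]
K = P̄·Hᵀ·S⁻¹ = [2/49 20/49; -32/77 4/7]
x' = x̄ + K·y = [74/49, 104/77]
P' = (I − K·H)·P̄ = [30/49 6/7; 6/7 21/11]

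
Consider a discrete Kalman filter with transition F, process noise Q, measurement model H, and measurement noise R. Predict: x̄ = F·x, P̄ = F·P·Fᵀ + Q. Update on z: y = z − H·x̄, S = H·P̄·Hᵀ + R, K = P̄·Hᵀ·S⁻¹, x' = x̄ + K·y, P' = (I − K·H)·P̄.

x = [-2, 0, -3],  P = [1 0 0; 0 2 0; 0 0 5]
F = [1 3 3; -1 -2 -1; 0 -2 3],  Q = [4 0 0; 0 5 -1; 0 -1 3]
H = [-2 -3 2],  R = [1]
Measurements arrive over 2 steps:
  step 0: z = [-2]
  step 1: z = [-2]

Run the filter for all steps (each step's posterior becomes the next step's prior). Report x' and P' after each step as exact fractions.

step 0: x̄ = F·x = [-11, 5, -9]
step 0: P̄ = F·P·Fᵀ + Q = [68 -28 33; -28 19 -8; 33 -8 56]
step 0: y = z − H·x̄ = [9]
step 0: S = H·P̄·Hᵀ + R = [164]
step 0: K = P̄·Hᵀ·S⁻¹ = [7/82; -17/164; 35/82]
step 0: x' = x̄ + K·y = [-839/82, 667/164, -423/82]
step 0: P' = (I − K·H)·P̄ = [2739/41 -2177/82 1108/41; -2177/82 2827/164 -61/82; 1108/41 -61/82 1071/41]
step 1: x̄ = F·x = [-2215/164, 595/82, -968/41]
step 1: P̄ = F·P·Fᵀ + Q = [73883/164 -17815/82 10808/41; -17815/82 4582/41 -5806/41; 10808/41 -5806/41 12955/41]
step 1: y = z − H·x̄ = [1639/41]
step 1: S = H·P̄·Hᵀ + R = [43300/41]
step 1: K = P̄·Hᵀ·S⁻¹ = [11397/43300; -7543/43300; 5428/10825]
step 1: x' = x̄ + K·y = [-32303/10825, 12653/43300, -38588/10825]
step 1: P' = (I − K·H)·P̄ = [8169413/21650 -7310419/43300 1344724/10825; -7310419/43300 3451311/43300 -534306/10825; 1344724/10825 -534306/10825 545979/10825]

step 0: x' = [-839/82, 667/164, -423/82], P' = [2739/41 -2177/82 1108/41; -2177/82 2827/164 -61/82; 1108/41 -61/82 1071/41]
step 1: x' = [-32303/10825, 12653/43300, -38588/10825], P' = [8169413/21650 -7310419/43300 1344724/10825; -7310419/43300 3451311/43300 -534306/10825; 1344724/10825 -534306/10825 545979/10825]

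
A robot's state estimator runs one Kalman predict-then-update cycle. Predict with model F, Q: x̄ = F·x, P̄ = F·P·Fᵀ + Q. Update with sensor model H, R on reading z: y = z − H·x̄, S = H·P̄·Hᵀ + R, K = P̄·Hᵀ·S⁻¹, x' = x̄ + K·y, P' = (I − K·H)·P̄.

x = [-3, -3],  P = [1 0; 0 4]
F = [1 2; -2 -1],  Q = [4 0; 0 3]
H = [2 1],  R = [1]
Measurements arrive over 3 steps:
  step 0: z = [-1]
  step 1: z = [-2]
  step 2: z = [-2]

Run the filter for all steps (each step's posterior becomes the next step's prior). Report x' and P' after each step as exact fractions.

step 0: x̄ = F·x = [-9, 9]
step 0: P̄ = F·P·Fᵀ + Q = [21 -10; -10 11]
step 0: y = z − H·x̄ = [8]
step 0: S = H·P̄·Hᵀ + R = [56]
step 0: K = P̄·Hᵀ·S⁻¹ = [4/7; -9/56]
step 0: x' = x̄ + K·y = [-31/7, 54/7]
step 0: P' = (I − K·H)·P̄ = [19/7 -34/7; -34/7 535/56]
step 1: x̄ = F·x = [11, 8/7]
step 1: P̄ = F·P·Fᵀ + Q = [51/2 -1/4; -1/4 223/56]
step 1: y = z − H·x̄ = [-176/7]
step 1: S = H·P̄·Hᵀ + R = [5935/56]
step 1: K = P̄·Hᵀ·S⁻¹ = [2842/5935; 39/1187]
step 1: x' = x̄ + K·y = [-6171/5935, 376/1187]
step 1: P' = (I − K·H)·P̄ = [7111/5935 -2276/1187; -2276/1187 4591/1187]
step 2: x̄ = F·x = [-2411/5935, 10462/5935]
step 2: P̄ = F·P·Fᵀ + Q = [77151/5935 -3232/5935; -3232/5935 23684/5935]
step 2: y = z − H·x̄ = [-3502/1187]
step 2: S = H·P̄·Hᵀ + R = [65059/1187]
step 2: K = P̄·Hᵀ·S⁻¹ = [30214/65059; 3444/65059]
step 2: x' = x̄ + K·y = [-33991/19135, 30742/19135]
step 2: P' = (I − K·H)·P̄ = [383267/325295 -615464/325295; -615464/325295 1248148/325295]

step 0: x' = [-31/7, 54/7], P' = [19/7 -34/7; -34/7 535/56]
step 1: x' = [-6171/5935, 376/1187], P' = [7111/5935 -2276/1187; -2276/1187 4591/1187]
step 2: x' = [-33991/19135, 30742/19135], P' = [383267/325295 -615464/325295; -615464/325295 1248148/325295]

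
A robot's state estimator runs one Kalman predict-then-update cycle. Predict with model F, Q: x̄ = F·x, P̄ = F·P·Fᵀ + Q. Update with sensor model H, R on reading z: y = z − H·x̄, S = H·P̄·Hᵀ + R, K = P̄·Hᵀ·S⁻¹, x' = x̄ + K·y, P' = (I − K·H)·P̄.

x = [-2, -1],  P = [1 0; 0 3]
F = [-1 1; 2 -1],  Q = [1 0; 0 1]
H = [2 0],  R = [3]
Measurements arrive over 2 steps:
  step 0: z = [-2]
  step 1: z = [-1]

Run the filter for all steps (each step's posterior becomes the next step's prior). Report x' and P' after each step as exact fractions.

step 0: x̄ = F·x = [1, -3]
step 0: P̄ = F·P·Fᵀ + Q = [5 -5; -5 8]
step 0: y = z − H·x̄ = [-4]
step 0: S = H·P̄·Hᵀ + R = [23]
step 0: K = P̄·Hᵀ·S⁻¹ = [10/23; -10/23]
step 0: x' = x̄ + K·y = [-17/23, -29/23]
step 0: P' = (I − K·H)·P̄ = [15/23 -15/23; -15/23 84/23]
step 1: x̄ = F·x = [-12/23, -5/23]
step 1: P̄ = F·P·Fᵀ + Q = [152/23 -159/23; -159/23 227/23]
step 1: y = z − H·x̄ = [1/23]
step 1: S = H·P̄·Hᵀ + R = [677/23]
step 1: K = P̄·Hᵀ·S⁻¹ = [304/677; -318/677]
step 1: x' = x̄ + K·y = [-340/677, -161/677]
step 1: P' = (I − K·H)·P̄ = [456/677 -477/677; -477/677 2285/677]

step 0: x' = [-17/23, -29/23], P' = [15/23 -15/23; -15/23 84/23]
step 1: x' = [-340/677, -161/677], P' = [456/677 -477/677; -477/677 2285/677]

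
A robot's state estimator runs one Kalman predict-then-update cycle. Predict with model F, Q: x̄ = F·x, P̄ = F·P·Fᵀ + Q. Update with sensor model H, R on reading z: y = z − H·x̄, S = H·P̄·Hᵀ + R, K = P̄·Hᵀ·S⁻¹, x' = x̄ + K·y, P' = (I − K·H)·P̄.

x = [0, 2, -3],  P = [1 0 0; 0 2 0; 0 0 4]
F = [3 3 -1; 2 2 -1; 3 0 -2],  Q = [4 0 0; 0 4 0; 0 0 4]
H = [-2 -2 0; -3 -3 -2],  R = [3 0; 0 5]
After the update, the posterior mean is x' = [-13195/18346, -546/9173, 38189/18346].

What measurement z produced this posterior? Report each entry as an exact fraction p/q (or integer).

z = [2, -2]

x̄ = F·x = [9, 7, 6]
P̄ = F·P·Fᵀ + Q = [35 22 17; 22 20 14; 17 14 29]
S = H·P̄·Hᵀ + R = [399 718; 718 1384]
K = P̄·Hᵀ·S⁻¹ = [-5293/18346 57/36692; -1421/9173 -567/18346; 11305/18346 -15733/36692]
x' − x̄ = [-178309/18346, -64757/9173, -71887/18346] = K·y
y = (KᵀK)⁻¹·Kᵀ·(x' − x̄) = [34, 58]
z = y + H·x̄ = [34, 58] + [-32, -60] = [2, -2]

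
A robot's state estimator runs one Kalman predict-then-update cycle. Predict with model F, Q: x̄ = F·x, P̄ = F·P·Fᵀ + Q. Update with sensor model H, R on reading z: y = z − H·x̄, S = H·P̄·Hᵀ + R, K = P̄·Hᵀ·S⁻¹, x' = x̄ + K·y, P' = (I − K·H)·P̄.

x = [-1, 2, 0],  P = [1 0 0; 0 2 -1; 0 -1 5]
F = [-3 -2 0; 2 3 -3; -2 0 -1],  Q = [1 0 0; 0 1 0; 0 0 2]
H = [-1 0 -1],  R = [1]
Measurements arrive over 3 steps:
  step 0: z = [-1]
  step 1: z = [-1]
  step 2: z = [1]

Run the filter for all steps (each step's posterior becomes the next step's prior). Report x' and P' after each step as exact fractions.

step 0: x̄ = F·x = [-1, 4, 2]
step 0: P̄ = F·P·Fᵀ + Q = [18 -24 4; -24 86 14; 4 14 11]
step 0: y = z − H·x̄ = [0]
step 0: S = H·P̄·Hᵀ + R = [38]
step 0: K = P̄·Hᵀ·S⁻¹ = [-11/19; 5/19; -15/38]
step 0: x' = x̄ + K·y = [-1, 4, 2]
step 0: P' = (I − K·H)·P̄ = [100/19 -346/19 -89/19; -346/19 1584/19 341/19; -89/19 341/19 193/38]
step 1: x̄ = F·x = [-5, 4, 0]
step 1: P̄ = F·P·Fᵀ + Q = [3103/19 -4361/19 -369/19; -4361/19 12643/38 1173/38; -369/19 1173/38 357/38]
step 1: y = z − H·x̄ = [-6]
step 1: S = H·P̄·Hᵀ + R = [5125/38]
step 1: K = P̄·Hᵀ·S⁻¹ = [-5468/5125; 7549/5125; 381/5125]
step 1: x' = x̄ + K·y = [7183/5125, -24794/5125, -2286/5125]
step 1: P' = (I − K·H)·P̄ = [50177/5125 -90061/5125 -44709/5125; -90061/5125 205473/5125 82512/5125; -44709/5125 82512/5125 44328/5125]
step 2: x̄ = F·x = [28039/5125, -53158/5125, -2416/1025]
step 2: P̄ = F·P·Fᵀ + Q = [197878/5125 -270416/5125 -5657/1025; -270416/5125 424602/5125 9254/1025; -5657/1025 9254/1025 3058/205]
step 2: y = z − H·x̄ = [21084/5125]
step 2: S = H·P̄·Hᵀ + R = [222883/5125]
step 2: K = P̄·Hᵀ·S⁻¹ = [-169593/222883; 224146/222883; -48165/222883]
step 2: x' = x̄ + K·y = [521701/222883, -1389682/222883, -723500/222883]
step 2: P' = (I − K·H)·P̄ = [2993533/222883 -4342934/222883 -2823940/222883; -4342934/222883 8662466/222883 4118788/222883; -2823940/222883 4118788/222883 2872105/222883]

step 0: x' = [-1, 4, 2], P' = [100/19 -346/19 -89/19; -346/19 1584/19 341/19; -89/19 341/19 193/38]
step 1: x' = [7183/5125, -24794/5125, -2286/5125], P' = [50177/5125 -90061/5125 -44709/5125; -90061/5125 205473/5125 82512/5125; -44709/5125 82512/5125 44328/5125]
step 2: x' = [521701/222883, -1389682/222883, -723500/222883], P' = [2993533/222883 -4342934/222883 -2823940/222883; -4342934/222883 8662466/222883 4118788/222883; -2823940/222883 4118788/222883 2872105/222883]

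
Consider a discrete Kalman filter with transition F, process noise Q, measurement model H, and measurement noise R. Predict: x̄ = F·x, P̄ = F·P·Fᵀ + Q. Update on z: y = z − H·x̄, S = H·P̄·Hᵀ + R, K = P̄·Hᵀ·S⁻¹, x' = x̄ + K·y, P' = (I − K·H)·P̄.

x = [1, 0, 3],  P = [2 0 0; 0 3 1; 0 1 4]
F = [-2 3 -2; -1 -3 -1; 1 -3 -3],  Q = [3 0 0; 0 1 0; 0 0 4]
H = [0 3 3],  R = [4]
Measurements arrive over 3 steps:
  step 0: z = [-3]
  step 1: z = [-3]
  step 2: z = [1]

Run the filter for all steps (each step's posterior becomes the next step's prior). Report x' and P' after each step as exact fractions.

step 0: x̄ = F·x = [-8, -4, -8]
step 0: P̄ = F·P·Fᵀ + Q = [42 -12 -10; -12 40 49; -10 49 87]
step 0: y = z − H·x̄ = [33]
step 0: S = H·P̄·Hᵀ + R = [2029]
step 0: K = P̄·Hᵀ·S⁻¹ = [-66/2029; 267/2029; 408/2029]
step 0: x' = x̄ + K·y = [-18410/2029, 695/2029, -2768/2029]
step 0: P' = (I − K·H)·P̄ = [80862/2029 -6726/2029 6638/2029; -6726/2029 9871/2029 -9515/2029; 6638/2029 -9515/2029 10059/2029]
step 1: x̄ = F·x = [44441/2029, 19093/2029, -12191/2029]
step 1: P̄ = F·P·Fᵀ + Q = [706606/2029 70832/2029 -195646/2029; 70832/2029 97619/2029 -62750/2029; -195646/2029 -62750/2029 97606/2029]
step 1: y = z − H·x̄ = [-26793/2029]
step 1: S = H·P̄·Hᵀ + R = [635641/2029]
step 1: K = P̄·Hᵀ·S⁻¹ = [-374442/635641; 104607/635641; 104568/635641]
step 1: x' = x̄ + K·y = [18866903/635641, 4600078/635641, -5199995/635641]
step 1: P' = (I − K·H)·P̄ = [152262658/635641 41494814/635641 -41994070/635641; 41494814/635641 25188770/635641 -25049294/635641; -41994070/635641 -25049294/635641 25188718/635641]
step 2: x̄ = F·x = [-13533582/635641, -27467142/635641, 20666654/635641]
step 2: P̄ = F·P·Fᵀ + Q = [405112557/635641 9564102/635641 -99467010/635641; 9564102/635641 419470927/635641 -234577242/635641; -99467010/635641 -234577242/635641 160310858/635641]
step 2: y = z − H·x̄ = [21037105/635641]
step 2: S = H·P̄·Hᵀ + R = [998188273/635641]
step 2: K = P̄·Hᵀ·S⁻¹ = [-269708724/998188273; 554681055/998188273; -222799152/998188273]
step 2: x' = x̄ + K·y = [-30178911666/998188273, -24775770351/998188273, 25080450302/998188273]
step 2: P' = (I − K·H)·P̄ = [521734450485/998188273 250375753026/998188273 -250735364658/998188273; 250375753026/998188273 174689624206/998188273 -173950049466/998188273; -250735364658/998188273 -173950049466/998188273 173652983930/998188273]

step 0: x' = [-18410/2029, 695/2029, -2768/2029], P' = [80862/2029 -6726/2029 6638/2029; -6726/2029 9871/2029 -9515/2029; 6638/2029 -9515/2029 10059/2029]
step 1: x' = [18866903/635641, 4600078/635641, -5199995/635641], P' = [152262658/635641 41494814/635641 -41994070/635641; 41494814/635641 25188770/635641 -25049294/635641; -41994070/635641 -25049294/635641 25188718/635641]
step 2: x' = [-30178911666/998188273, -24775770351/998188273, 25080450302/998188273], P' = [521734450485/998188273 250375753026/998188273 -250735364658/998188273; 250375753026/998188273 174689624206/998188273 -173950049466/998188273; -250735364658/998188273 -173950049466/998188273 173652983930/998188273]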